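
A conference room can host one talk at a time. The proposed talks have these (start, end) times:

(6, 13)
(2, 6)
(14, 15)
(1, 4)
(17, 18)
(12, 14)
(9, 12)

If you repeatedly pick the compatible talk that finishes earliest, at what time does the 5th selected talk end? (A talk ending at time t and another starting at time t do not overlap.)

18

By end time: (1,4), (2,6), (9,12), (6,13), (12,14), (14,15), (17,18).
Pick (1,4); next start ≥ 4 → (9,12); next start ≥ 12 → (12,14); next start ≥ 14 → (14,15); next start ≥ 15 → (17,18).
Selected: (1,4) (9,12) (12,14) (14,15) (17,18)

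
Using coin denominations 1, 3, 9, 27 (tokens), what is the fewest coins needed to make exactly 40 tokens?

4

40 = 1×27 + 1×9 + 1×3 + 1×1
Total coins = 1 + 1 + 1 + 1 = 4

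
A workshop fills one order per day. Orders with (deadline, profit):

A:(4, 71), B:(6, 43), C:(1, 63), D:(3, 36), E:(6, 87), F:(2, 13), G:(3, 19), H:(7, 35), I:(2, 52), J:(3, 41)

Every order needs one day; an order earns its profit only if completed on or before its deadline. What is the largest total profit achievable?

392

Sort by profit descending; place each in the latest free slot ≤ its deadline.
By profit: E(d6,87), A(d4,71), C(d1,63), I(d2,52), B(d6,43), J(d3,41), D(d3,36), H(d7,35), G(d3,19), F(d2,13)
E→slot 6; A→slot 4; C→slot 1; I→slot 2; B→slot 5; J→slot 3; D skipped; H→slot 7; G skipped; F skipped.
Profit = 63 + 52 + 41 + 71 + 43 + 87 + 35 = 392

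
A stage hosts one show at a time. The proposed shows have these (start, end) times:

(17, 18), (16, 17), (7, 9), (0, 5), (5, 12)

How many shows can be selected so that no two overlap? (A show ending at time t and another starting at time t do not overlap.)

Greedy by earliest finish: after sorting by end time, pick each interval compatible with the last pick.
By end time: (0,5), (7,9), (5,12), (16,17), (17,18).
Pick (0,5); next start ≥ 5 → (7,9); next start ≥ 9 → (16,17); next start ≥ 17 → (17,18).
Selected 4 shows.

4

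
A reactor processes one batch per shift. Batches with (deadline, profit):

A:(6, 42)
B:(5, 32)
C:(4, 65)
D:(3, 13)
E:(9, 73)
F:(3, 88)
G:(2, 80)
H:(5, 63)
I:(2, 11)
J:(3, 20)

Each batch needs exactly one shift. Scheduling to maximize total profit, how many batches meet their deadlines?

7

By profit: F(d3,88), G(d2,80), E(d9,73), C(d4,65), H(d5,63), A(d6,42), B(d5,32), J(d3,20), D(d3,13), I(d2,11)
F→slot 3; G→slot 2; E→slot 9; C→slot 4; H→slot 5; A→slot 6; B→slot 1; J skipped; D skipped; I skipped.
7 of 10 scheduled.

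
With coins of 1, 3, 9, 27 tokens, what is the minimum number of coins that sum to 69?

69 − 2×27→15 − 1×9→6 − 2×3→0
Total coins = 2 + 1 + 2 = 5

5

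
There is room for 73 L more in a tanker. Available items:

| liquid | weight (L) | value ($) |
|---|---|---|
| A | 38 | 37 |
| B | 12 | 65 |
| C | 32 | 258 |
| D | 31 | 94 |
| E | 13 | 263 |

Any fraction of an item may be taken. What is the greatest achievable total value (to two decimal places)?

Order: E (263/13=20.23) > C (258/32=8.06) > B (65/12=5.42) > D (94/31=3.03) > A (37/38=0.97)
Fill: take E (13 @ 263) → take C (32 @ 258) → take B (12 @ 65) → take 16/31 of D → 48.52; 73/73 used.
Total value = 634.52

634.52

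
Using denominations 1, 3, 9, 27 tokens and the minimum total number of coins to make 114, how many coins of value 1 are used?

Use the largest denomination that fits, subtract, and repeat.
114 − 4×27→6 − 2×3→0
Count of 1: 0

0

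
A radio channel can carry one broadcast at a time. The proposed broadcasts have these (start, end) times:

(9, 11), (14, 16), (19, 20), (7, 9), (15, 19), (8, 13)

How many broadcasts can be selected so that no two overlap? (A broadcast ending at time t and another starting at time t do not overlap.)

4

Sort by end time and greedily take each interval whose start is ≥ the last chosen end.
By end time: (7,9), (9,11), (8,13), (14,16), (15,19), (19,20).
Pick (7,9); next start ≥ 9 → (9,11); next start ≥ 11 → (14,16); next start ≥ 16 → (19,20).
Selected 4 broadcasts.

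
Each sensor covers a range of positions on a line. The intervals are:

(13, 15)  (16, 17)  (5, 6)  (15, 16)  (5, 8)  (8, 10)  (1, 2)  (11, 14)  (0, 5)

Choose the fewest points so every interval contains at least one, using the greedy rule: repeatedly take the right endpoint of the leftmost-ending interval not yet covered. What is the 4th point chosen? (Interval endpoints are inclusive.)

Sorted: [1,2] [0,5] [5,6] [5,8] [8,10] [11,14] [13,15] [15,16] [16,17]
{[1,2],[0,5]} hit by 2; {[5,6],[5,8]} hit by 6; {[8,10]} hit by 10; {[11,14],[13,15]} hit by 14; {[15,16],[16,17]} hit by 16.
Points: 2, 6, 10, 14, 16 (5 total).

14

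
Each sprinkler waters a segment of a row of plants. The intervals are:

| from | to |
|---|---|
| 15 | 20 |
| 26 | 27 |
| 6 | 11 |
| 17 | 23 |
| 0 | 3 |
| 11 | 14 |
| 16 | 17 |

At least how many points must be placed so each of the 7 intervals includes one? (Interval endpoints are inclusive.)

Sort by right endpoint; whenever an interval is uncovered, place a point at its right end.
Sorted: [0,3] [6,11] [11,14] [16,17] [15,20] [17,23] [26,27]
{[0,3]} hit by 3; {[6,11],[11,14]} hit by 11; {[16,17],[15,20],[17,23]} hit by 17; {[26,27]} hit by 27.
Points: 3, 11, 17, 27 (4 total).

4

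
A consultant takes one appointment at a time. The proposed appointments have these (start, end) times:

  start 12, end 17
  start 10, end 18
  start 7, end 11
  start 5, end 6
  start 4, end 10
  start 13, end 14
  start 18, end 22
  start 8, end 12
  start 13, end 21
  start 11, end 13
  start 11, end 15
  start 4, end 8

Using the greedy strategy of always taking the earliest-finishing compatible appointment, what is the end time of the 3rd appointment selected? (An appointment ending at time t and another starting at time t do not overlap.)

Sorted by end: (5,6)  (4,8)  (4,10)  (7,11)  (8,12)  (11,13)  (13,14)  (11,15)  (12,17)  (10,18)  (13,21)  (18,22)
take (5,6); take (7,11); take (11,13); take (13,14); skip (12,17); skip (10,18); take (18,22).
Selected: (5,6) (7,11) (11,13) (13,14) (18,22)

13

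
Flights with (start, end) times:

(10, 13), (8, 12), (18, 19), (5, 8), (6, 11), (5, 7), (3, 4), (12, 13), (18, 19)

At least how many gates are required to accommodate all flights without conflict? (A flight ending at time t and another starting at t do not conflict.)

3

starts: [3, 5, 5, 6, 8, 10, 12, 18, 18]
ends:   [4, 7, 8, 11, 12, 13, 13, 19, 19]
s3→1 e4→0 s5→1 s5→2 s6→3  — peak 3.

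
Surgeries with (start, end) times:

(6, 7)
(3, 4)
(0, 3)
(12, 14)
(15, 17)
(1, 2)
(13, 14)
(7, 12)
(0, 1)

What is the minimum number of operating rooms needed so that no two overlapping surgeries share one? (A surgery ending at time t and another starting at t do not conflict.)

2

The answer is the maximum number of intervals overlapping at any instant.
starts: [0, 0, 1, 3, 6, 7, 12, 13, 15]
ends:   [1, 2, 3, 4, 7, 12, 14, 14, 17]
s0→1 s0→2  — peak 2.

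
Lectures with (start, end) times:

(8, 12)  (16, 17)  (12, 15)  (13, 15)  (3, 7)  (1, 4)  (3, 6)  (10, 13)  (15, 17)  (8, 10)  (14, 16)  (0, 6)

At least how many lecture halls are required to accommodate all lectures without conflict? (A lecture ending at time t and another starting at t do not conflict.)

4

starts: [0, 1, 3, 3, 8, 8, 10, 12, 13, 14, 15, 16]
ends:   [4, 6, 6, 7, 10, 12, 13, 15, 15, 16, 17, 17]
s0→1 s1→2 s3→3 s3→4  — peak 4.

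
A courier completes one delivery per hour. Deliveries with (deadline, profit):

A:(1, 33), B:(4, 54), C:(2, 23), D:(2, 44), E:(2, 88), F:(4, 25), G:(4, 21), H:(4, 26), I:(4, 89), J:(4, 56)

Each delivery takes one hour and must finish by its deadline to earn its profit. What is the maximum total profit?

Take jobs in profit order; each goes to the latest open slot no later than its deadline.
By profit: I(d4,89), E(d2,88), J(d4,56), B(d4,54), D(d2,44), A(d1,33), H(d4,26), F(d4,25), C(d2,23), G(d4,21)
I→slot 4; E→slot 2; J→slot 3; B→slot 1; D skipped; A skipped; H skipped; F skipped; C skipped; G skipped.
Profit = 54 + 88 + 56 + 89 = 287

287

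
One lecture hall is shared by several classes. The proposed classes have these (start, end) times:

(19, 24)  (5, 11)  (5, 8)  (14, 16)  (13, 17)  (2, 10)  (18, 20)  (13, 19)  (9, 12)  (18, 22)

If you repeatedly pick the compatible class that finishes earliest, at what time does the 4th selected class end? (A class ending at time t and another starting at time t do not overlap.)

Sorted by end: (5,8)  (2,10)  (5,11)  (9,12)  (14,16)  (13,17)  (13,19)  (18,20)  (18,22)  (19,24)
take (5,8); skip (5,11); take (9,12); take (14,16); skip (13,19); take (18,20).
Selected: (5,8) (9,12) (14,16) (18,20)

20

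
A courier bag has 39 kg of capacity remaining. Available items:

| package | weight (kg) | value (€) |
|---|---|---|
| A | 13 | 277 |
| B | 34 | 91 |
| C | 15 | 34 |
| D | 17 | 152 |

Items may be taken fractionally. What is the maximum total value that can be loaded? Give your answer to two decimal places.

Order: A (277/13=21.31) > D (152/17=8.94) > B (91/34=2.68) > C (34/15=2.27)
Fill: take A (13 @ 277) → take D (17 @ 152) → take 9/34 of B → 24.09; 39/39 used.
Total value = 453.09

453.09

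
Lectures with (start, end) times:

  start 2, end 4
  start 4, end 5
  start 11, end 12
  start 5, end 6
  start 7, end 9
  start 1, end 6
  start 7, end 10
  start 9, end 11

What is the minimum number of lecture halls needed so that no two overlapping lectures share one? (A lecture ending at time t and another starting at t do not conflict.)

The answer is the maximum number of intervals overlapping at any instant.
Events (time:±→running): 1:+→1 2:+→2 … peak 2.

2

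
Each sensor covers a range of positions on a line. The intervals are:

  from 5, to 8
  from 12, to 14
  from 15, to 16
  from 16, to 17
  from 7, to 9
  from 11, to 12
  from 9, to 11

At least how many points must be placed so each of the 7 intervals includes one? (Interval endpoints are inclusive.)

Sort by right endpoint; whenever an interval is uncovered, place a point at its right end.
Sorted: [5,8] [7,9] [9,11] [11,12] [12,14] [15,16] [16,17]
{[5,8],[7,9]} hit by 8; {[9,11],[11,12]} hit by 11; {[12,14]} hit by 14; {[15,16],[16,17]} hit by 16.
Points: 8, 11, 14, 16 (4 total).

4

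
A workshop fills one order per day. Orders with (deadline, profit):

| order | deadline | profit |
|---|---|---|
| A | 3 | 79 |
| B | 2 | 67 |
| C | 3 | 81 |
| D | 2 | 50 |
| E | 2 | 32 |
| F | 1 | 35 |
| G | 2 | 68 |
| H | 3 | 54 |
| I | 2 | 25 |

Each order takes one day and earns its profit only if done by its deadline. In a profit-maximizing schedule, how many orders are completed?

By profit: C(d3,81), A(d3,79), G(d2,68), B(d2,67), H(d3,54), D(d2,50), F(d1,35), E(d2,32), I(d2,25)
C→slot 3; A→slot 2; G→slot 1; B skipped; H skipped; D skipped; F skipped; E skipped; I skipped.
3 of 9 scheduled.

3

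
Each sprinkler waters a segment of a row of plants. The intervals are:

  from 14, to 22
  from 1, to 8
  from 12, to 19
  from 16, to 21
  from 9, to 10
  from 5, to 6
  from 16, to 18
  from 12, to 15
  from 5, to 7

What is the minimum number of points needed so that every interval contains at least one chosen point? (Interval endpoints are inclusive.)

Sort by right endpoint; whenever an interval is uncovered, place a point at its right end.
By right end: [5,6]  [5,7]  [1,8]  [9,10]  [12,15]  [16,18]  [12,19]  [16,21]  [14,22]
[5,6] uncovered → point at 6; [9,10] uncovered → point at 10; [12,15] uncovered → point at 15; [16,18] uncovered → point at 18.
Points: 6, 10, 15, 18 (4 total).

4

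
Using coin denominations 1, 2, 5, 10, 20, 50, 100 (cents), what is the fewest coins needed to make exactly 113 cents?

113 = 1×100 + 1×10 + 1×2 + 1×1
Total coins = 1 + 1 + 1 + 1 = 4

4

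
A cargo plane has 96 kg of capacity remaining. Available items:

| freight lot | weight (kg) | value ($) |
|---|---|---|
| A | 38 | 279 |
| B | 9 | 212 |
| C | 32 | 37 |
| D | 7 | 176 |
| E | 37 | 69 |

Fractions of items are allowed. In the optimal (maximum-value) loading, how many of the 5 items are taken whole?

Greedy by value/weight ratio, highest first.
Order: D (176/7=25.14) > B (212/9=23.56) > A (279/38=7.34) > E (69/37=1.86) > C (37/32=1.16)
Fill: take D (7 @ 176) → take B (9 @ 212) → take A (38 @ 279) → take E (37 @ 69) → take 5/32 of C → 5.78; 96/96 used.
4 item(s) taken whole; one partial (take 5/32 of C).

4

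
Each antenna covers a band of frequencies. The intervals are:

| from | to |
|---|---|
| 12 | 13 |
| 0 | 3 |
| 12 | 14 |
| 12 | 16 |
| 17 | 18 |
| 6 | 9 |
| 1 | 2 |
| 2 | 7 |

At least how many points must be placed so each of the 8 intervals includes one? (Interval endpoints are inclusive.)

Sorted: [1,2] [0,3] [2,7] [6,9] [12,13] [12,14] [12,16] [17,18]
{[1,2],[0,3],[2,7]} hit by 2; {[6,9]} hit by 9; {[12,13],[12,14],[12,16]} hit by 13; {[17,18]} hit by 18.
Points: 2, 9, 13, 18 (4 total).

4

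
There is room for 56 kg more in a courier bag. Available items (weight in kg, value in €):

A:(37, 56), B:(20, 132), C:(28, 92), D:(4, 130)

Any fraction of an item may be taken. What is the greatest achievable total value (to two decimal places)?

360.05

Ratios (sorted): D 32.50, B 6.60, C 3.29, A 1.51
take D (4 @ 130); take B (20 @ 132); take C (28 @ 92); take 4/37 of A → 6.05. Capacity used 56/56.
Total value = 360.05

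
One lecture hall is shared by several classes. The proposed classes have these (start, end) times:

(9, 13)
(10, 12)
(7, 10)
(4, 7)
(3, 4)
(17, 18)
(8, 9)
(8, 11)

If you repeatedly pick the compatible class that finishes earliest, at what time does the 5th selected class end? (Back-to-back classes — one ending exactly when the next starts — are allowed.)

18

Greedy by earliest finish: after sorting by end time, pick each interval compatible with the last pick.
By end time: (3,4), (4,7), (8,9), (7,10), (8,11), (10,12), (9,13), (17,18).
Pick (3,4); next start ≥ 4 → (4,7); next start ≥ 7 → (8,9); next start ≥ 9 → (10,12); next start ≥ 12 → (17,18).
Selected: (3,4) (4,7) (8,9) (10,12) (17,18)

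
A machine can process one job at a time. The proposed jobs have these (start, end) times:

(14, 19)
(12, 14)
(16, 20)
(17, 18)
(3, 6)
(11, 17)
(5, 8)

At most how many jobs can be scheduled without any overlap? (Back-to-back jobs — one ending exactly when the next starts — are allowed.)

3

Sort by end time and greedily take each interval whose start is ≥ the last chosen end.
By end time: (3,6), (5,8), (12,14), (11,17), (17,18), (14,19), (16,20).
Pick (3,6); next start ≥ 6 → (12,14); next start ≥ 14 → (17,18).
Selected 3 jobs.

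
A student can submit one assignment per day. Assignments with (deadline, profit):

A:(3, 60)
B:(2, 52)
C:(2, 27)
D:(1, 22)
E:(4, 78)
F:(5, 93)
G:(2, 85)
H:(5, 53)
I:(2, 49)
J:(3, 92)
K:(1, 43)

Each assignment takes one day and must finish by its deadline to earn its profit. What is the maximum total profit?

Take jobs in profit order; each goes to the latest open slot no later than its deadline.
By profit: F(d5,93), J(d3,92), G(d2,85), E(d4,78), A(d3,60), H(d5,53), B(d2,52), I(d2,49), K(d1,43), C(d2,27), D(d1,22)
F→slot 5; J→slot 3; G→slot 2; E→slot 4; A→slot 1; H skipped; B skipped; I skipped; K skipped; C skipped; D skipped.
Profit = 60 + 85 + 92 + 78 + 93 = 408

408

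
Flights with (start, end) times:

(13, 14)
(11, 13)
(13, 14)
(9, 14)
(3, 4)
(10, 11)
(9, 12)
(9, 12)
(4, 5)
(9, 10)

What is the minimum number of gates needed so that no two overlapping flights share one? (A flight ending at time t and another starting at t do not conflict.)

Count concurrent intervals with a sweep; the peak is the room count.
Events (time:±→running): 3:+→1 4:-→0 4:+→1 5:-→0 9:+→1 9:+→2 9:+→3 9:+→4 … peak 4.

4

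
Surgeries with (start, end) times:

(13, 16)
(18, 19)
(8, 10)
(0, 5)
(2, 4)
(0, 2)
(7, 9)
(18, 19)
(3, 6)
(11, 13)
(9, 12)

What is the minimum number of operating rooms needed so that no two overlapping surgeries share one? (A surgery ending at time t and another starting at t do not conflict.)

starts: [0, 0, 2, 3, 7, 8, 9, 11, 13, 18, 18]
ends:   [2, 4, 5, 6, 9, 10, 12, 13, 16, 19, 19]
s0→1 s0→2 e2→1 s2→2 s3→3  — peak 3.

3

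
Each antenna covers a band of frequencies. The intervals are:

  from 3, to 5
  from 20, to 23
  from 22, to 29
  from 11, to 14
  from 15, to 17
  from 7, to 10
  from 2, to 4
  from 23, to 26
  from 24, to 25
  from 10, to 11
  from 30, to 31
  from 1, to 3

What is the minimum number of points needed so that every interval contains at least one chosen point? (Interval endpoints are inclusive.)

Sort by right endpoint; whenever an interval is uncovered, place a point at its right end.
By right end: [1,3]  [2,4]  [3,5]  [7,10]  [10,11]  [11,14]  [15,17]  [20,23]  [24,25]  [23,26]  [22,29]  [30,31]
[1,3] uncovered → point at 3; [7,10] uncovered → point at 10; [11,14] uncovered → point at 14; [15,17] uncovered → point at 17; [20,23] uncovered → point at 23; [24,25] uncovered → point at 25; [30,31] uncovered → point at 31.
Points: 3, 10, 14, 17, 23, 25, 31 (7 total).

7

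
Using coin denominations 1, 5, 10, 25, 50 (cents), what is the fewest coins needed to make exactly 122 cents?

122 − 2×50→22 − 2×10→2 − 2×1→0
Total coins = 2 + 2 + 2 = 6

6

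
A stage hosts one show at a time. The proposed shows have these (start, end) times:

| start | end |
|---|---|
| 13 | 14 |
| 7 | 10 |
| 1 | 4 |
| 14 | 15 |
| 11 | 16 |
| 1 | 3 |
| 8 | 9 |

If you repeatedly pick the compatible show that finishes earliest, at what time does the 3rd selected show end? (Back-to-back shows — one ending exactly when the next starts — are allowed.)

Greedy by earliest finish: after sorting by end time, pick each interval compatible with the last pick.
By end time: (1,3), (1,4), (8,9), (7,10), (13,14), (14,15), (11,16).
Pick (1,3); next start ≥ 3 → (8,9); next start ≥ 9 → (13,14); next start ≥ 14 → (14,15).
Selected: (1,3) (8,9) (13,14) (14,15)

14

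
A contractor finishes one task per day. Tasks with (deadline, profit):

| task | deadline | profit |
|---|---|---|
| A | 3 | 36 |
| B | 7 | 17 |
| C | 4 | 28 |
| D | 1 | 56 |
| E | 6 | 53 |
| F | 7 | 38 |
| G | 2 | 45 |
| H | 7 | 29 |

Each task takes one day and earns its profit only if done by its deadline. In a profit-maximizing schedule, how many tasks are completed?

Take jobs in profit order; each goes to the latest open slot no later than its deadline.
By profit: D(d1,56), E(d6,53), G(d2,45), F(d7,38), A(d3,36), H(d7,29), C(d4,28), B(d7,17)
D→slot 1; E→slot 6; G→slot 2; F→slot 7; A→slot 3; H→slot 5; C→slot 4; B skipped.
7 of 8 scheduled.

7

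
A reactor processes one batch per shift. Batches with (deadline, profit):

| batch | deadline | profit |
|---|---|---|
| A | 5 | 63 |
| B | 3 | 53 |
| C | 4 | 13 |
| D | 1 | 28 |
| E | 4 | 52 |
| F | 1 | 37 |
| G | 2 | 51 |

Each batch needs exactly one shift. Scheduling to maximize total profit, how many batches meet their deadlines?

Profit order: A=63 B=53 E=52 G=51 F=37 D=28 C=13
Assign: A→slot 5, B→slot 3, E→slot 4, G→slot 2, F→slot 1, D skipped, C skipped.
Slots: [1:F] [2:G] [3:B] [4:E] [5:A]
5 of 7 scheduled.

5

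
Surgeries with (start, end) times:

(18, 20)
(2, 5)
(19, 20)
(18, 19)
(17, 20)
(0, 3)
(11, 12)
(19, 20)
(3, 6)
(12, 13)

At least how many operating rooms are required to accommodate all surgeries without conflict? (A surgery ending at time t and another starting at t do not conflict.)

Count concurrent intervals with a sweep; the peak is the room count.
Events (time:±→running): 0:+→1 2:+→2 3:-→1 3:+→2 5:-→1 6:-→0 11:+→1 12:-→0 12:+→1 13:-→0 17:+→1 18:+→2 18:+→3 19:-→2 19:+→3 19:+→4 … peak 4.

4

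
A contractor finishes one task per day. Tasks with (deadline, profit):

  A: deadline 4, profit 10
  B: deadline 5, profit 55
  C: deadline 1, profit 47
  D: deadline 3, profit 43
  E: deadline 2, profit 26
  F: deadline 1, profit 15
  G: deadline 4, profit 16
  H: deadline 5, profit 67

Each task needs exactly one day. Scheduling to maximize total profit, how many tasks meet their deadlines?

5

Take jobs in profit order; each goes to the latest open slot no later than its deadline.
Profit order: H=67 B=55 C=47 D=43 E=26 G=16 F=15 A=10
Assign: H→slot 5, B→slot 4, C→slot 1, D→slot 3, E→slot 2, G skipped, F skipped, A skipped.
Slots: [1:C] [2:E] [3:D] [4:B] [5:H]
5 of 8 scheduled.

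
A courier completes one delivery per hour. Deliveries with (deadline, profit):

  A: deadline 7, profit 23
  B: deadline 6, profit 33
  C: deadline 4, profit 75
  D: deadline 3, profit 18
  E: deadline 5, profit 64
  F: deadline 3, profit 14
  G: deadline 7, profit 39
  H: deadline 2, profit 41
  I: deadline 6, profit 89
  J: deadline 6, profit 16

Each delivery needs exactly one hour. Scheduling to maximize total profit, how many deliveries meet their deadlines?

Profit order: I=89 C=75 E=64 H=41 G=39 B=33 A=23 D=18 J=16 F=14
Assign: I→slot 6, C→slot 4, E→slot 5, H→slot 2, G→slot 7, B→slot 3, A→slot 1, D skipped, J skipped, F skipped.
Slots: [1:A] [2:H] [3:B] [4:C] [5:E] [6:I] [7:G]
7 of 10 scheduled.

7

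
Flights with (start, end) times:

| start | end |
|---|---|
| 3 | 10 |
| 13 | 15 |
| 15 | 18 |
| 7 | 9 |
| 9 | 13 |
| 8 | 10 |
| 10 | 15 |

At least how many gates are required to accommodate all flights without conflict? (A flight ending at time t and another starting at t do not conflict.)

Count concurrent intervals with a sweep; the peak is the room count.
Events (time:±→running): 3:+→1 7:+→2 8:+→3 … peak 3.

3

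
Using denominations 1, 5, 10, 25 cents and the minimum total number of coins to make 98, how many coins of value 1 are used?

3

Greedy: take as many of the largest coin as possible, then repeat with the remainder.
98 − 3×25→23 − 2×10→3 − 3×1→0
Count of 1: 3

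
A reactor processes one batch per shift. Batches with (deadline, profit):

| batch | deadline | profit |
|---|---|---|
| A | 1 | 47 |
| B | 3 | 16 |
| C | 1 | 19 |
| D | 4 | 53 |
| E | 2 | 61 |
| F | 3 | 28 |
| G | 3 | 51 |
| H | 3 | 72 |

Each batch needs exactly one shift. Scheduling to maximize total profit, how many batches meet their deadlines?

By profit: H(d3,72), E(d2,61), D(d4,53), G(d3,51), A(d1,47), F(d3,28), C(d1,19), B(d3,16)
H→slot 3; E→slot 2; D→slot 4; G→slot 1; A skipped; F skipped; C skipped; B skipped.
4 of 8 scheduled.

4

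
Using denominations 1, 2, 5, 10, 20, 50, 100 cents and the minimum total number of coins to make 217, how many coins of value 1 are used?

0

217 = 2×100 + 1×10 + 1×5 + 1×2
Count of 1: 0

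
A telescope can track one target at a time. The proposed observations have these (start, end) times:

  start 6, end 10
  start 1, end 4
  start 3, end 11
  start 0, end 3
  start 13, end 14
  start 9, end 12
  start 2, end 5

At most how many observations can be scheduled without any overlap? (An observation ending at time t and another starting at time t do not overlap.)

3

By end time: (0,3), (1,4), (2,5), (6,10), (3,11), (9,12), (13,14).
Pick (0,3); next start ≥ 3 → (6,10); next start ≥ 10 → (13,14).
Selected 3 observations.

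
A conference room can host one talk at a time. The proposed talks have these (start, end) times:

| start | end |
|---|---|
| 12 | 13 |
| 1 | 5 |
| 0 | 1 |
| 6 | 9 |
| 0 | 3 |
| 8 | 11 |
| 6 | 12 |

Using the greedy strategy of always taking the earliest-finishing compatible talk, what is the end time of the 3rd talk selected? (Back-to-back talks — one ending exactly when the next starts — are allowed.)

By end time: (0,1), (0,3), (1,5), (6,9), (8,11), (6,12), (12,13).
Pick (0,1); next start ≥ 1 → (1,5); next start ≥ 5 → (6,9); next start ≥ 9 → (12,13).
Selected: (0,1) (1,5) (6,9) (12,13)

9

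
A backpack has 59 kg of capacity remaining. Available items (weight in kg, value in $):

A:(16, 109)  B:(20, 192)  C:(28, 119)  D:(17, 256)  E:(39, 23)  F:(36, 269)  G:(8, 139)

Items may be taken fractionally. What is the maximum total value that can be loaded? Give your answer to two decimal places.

691.61

Order: G (139/8=17.38) > D (256/17=15.06) > B (192/20=9.60) > F (269/36=7.47) > A (109/16=6.81) > C (119/28=4.25) > E (23/39=0.59)
Fill: take G (8 @ 139) → take D (17 @ 256) → take B (20 @ 192) → take 14/36 of F → 104.61; 59/59 used.
Total value = 691.61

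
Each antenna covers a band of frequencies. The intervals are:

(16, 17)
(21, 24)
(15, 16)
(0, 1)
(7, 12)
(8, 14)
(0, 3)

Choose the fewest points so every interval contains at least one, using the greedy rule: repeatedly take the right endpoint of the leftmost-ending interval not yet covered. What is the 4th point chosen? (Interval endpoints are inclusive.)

24

Sorted: [0,1] [0,3] [7,12] [8,14] [15,16] [16,17] [21,24]
{[0,1],[0,3]} hit by 1; {[7,12],[8,14]} hit by 12; {[15,16],[16,17]} hit by 16; {[21,24]} hit by 24.
Points: 1, 12, 16, 24 (4 total).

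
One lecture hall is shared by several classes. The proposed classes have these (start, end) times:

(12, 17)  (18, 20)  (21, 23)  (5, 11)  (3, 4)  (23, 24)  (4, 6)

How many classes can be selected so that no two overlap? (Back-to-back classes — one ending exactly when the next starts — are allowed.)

Sort by end time and greedily take each interval whose start is ≥ the last chosen end.
By end time: (3,4), (4,6), (5,11), (12,17), (18,20), (21,23), (23,24).
Pick (3,4); next start ≥ 4 → (4,6); next start ≥ 6 → (12,17); next start ≥ 17 → (18,20); next start ≥ 20 → (21,23); next start ≥ 23 → (23,24).
Selected 6 classes.

6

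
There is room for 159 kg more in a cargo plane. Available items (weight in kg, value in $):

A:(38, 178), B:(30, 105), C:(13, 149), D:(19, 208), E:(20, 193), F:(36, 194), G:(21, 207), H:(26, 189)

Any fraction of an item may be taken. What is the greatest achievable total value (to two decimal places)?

1252.42

Ratios (sorted): C 11.46, D 10.95, G 9.86, E 9.65, H 7.27, F 5.39, A 4.68, B 3.50
take C (13 @ 149); take D (19 @ 208); take G (21 @ 207); take E (20 @ 193); take H (26 @ 189); take F (36 @ 194); take 24/38 of A → 112.42. Capacity used 159/159.
Total value = 1252.42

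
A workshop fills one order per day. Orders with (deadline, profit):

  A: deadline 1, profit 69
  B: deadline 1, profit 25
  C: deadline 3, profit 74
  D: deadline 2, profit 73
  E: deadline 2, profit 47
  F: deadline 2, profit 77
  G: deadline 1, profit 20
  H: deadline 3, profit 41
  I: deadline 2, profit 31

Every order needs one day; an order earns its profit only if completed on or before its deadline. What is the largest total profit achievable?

224

By profit: F(d2,77), C(d3,74), D(d2,73), A(d1,69), E(d2,47), H(d3,41), I(d2,31), B(d1,25), G(d1,20)
F→slot 2; C→slot 3; D→slot 1; A skipped; E skipped; H skipped; I skipped; B skipped; G skipped.
Profit = 73 + 77 + 74 = 224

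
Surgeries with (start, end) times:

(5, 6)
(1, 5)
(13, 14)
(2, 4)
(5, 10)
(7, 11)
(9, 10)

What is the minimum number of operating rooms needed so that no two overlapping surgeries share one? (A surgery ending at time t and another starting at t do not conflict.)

Count concurrent intervals with a sweep; the peak is the room count.
starts: [1, 2, 5, 5, 7, 9, 13]
ends:   [4, 5, 6, 10, 10, 11, 14]
s1→1 s2→2 e4→1 e5→0 s5→1 s5→2 e6→1 s7→2 s9→3  — peak 3.

3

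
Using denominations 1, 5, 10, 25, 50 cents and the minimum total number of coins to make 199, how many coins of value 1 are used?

4

199 = 3×50 + 1×25 + 2×10 + 4×1
Count of 1: 4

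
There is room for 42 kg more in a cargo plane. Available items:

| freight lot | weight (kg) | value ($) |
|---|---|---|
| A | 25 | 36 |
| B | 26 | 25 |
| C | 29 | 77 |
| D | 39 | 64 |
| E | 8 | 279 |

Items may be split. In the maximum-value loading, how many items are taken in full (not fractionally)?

2

Order: E (279/8=34.88) > C (77/29=2.66) > D (64/39=1.64) > A (36/25=1.44) > B (25/26=0.96)
Fill: take E (8 @ 279) → take C (29 @ 77) → take 5/39 of D → 8.21; 42/42 used.
2 item(s) taken whole; one partial (take 5/39 of D).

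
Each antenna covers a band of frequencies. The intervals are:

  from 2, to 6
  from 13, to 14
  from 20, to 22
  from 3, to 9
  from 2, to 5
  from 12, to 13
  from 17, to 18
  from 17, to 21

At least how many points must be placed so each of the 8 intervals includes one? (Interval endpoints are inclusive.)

Sort by right endpoint; whenever an interval is uncovered, place a point at its right end.
By right end: [2,5]  [2,6]  [3,9]  [12,13]  [13,14]  [17,18]  [17,21]  [20,22]
[2,5] uncovered → point at 5; [12,13] uncovered → point at 13; [17,18] uncovered → point at 18; [20,22] uncovered → point at 22.
Points: 5, 13, 18, 22 (4 total).

4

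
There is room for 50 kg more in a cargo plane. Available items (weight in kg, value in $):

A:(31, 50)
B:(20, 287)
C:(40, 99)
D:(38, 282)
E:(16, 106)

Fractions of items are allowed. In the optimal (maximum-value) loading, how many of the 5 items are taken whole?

Ratios (sorted): B 14.35, D 7.42, E 6.62, C 2.48, A 1.61
take B (20 @ 287); take 30/38 of D → 222.63. Capacity used 50/50.
1 item(s) taken whole; one partial (take 30/38 of D).

1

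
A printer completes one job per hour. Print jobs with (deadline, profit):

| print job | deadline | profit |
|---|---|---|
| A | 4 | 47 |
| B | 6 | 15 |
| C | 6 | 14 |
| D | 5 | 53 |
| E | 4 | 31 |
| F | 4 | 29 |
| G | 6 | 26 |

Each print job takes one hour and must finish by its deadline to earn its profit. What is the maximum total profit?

201

By profit: D(d5,53), A(d4,47), E(d4,31), F(d4,29), G(d6,26), B(d6,15), C(d6,14)
D→slot 5; A→slot 4; E→slot 3; F→slot 2; G→slot 6; B→slot 1; C skipped.
Profit = 15 + 29 + 31 + 47 + 53 + 26 = 201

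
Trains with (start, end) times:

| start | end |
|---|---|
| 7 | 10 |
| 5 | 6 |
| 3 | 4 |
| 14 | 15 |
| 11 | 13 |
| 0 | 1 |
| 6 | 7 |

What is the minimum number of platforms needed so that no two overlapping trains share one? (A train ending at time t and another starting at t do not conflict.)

The answer is the maximum number of intervals overlapping at any instant.
Events (time:±→running): 0:+→1 … peak 1.

1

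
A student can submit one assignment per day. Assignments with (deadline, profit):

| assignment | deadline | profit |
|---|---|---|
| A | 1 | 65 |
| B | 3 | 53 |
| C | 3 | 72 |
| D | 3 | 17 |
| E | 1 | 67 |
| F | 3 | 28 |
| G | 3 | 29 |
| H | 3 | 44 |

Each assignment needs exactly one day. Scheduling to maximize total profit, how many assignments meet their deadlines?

Profit order: C=72 E=67 A=65 B=53 H=44 G=29 F=28 D=17
Assign: C→slot 3, E→slot 1, A skipped, B→slot 2, H skipped, G skipped, F skipped, D skipped.
Slots: [1:E] [2:B] [3:C]
3 of 8 scheduled.

3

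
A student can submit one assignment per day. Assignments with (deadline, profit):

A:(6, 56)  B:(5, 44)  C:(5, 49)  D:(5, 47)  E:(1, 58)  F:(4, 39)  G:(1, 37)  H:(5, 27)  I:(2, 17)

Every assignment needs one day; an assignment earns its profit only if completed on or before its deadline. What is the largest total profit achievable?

293

Take jobs in profit order; each goes to the latest open slot no later than its deadline.
By profit: E(d1,58), A(d6,56), C(d5,49), D(d5,47), B(d5,44), F(d4,39), G(d1,37), H(d5,27), I(d2,17)
E→slot 1; A→slot 6; C→slot 5; D→slot 4; B→slot 3; F→slot 2; G skipped; H skipped; I skipped.
Profit = 58 + 39 + 44 + 47 + 49 + 56 = 293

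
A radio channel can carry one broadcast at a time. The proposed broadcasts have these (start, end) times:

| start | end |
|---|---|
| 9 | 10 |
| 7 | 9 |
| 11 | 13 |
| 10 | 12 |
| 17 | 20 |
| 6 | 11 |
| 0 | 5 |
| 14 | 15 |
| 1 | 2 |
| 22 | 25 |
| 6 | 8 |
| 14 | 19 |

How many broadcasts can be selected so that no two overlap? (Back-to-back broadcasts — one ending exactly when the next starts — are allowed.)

7

Sort by end time and greedily take each interval whose start is ≥ the last chosen end.
Sorted by end: (1,2)  (0,5)  (6,8)  (7,9)  (9,10)  (6,11)  (10,12)  (11,13)  (14,15)  (14,19)  (17,20)  (22,25)
take (1,2); take (6,8); skip (7,9); take (9,10); take (10,12); take (14,15); take (17,20); take (22,25).
Selected 7 broadcasts.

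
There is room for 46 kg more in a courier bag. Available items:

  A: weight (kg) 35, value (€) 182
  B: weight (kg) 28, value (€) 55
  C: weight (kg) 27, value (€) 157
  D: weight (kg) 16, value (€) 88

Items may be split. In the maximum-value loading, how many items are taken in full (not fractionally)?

2

Sort by value per unit weight and fill in that order.
Order: C (157/27=5.81) > D (88/16=5.50) > A (182/35=5.20) > B (55/28=1.96)
Fill: take C (27 @ 157) → take D (16 @ 88) → take 3/35 of A → 15.60; 46/46 used.
2 item(s) taken whole; one partial (take 3/35 of A).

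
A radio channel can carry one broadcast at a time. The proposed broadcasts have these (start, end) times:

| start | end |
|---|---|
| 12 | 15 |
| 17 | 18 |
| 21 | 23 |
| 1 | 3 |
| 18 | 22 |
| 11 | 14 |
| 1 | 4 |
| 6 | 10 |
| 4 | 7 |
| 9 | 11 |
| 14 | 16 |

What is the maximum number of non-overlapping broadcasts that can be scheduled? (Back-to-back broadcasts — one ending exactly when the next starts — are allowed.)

7

Greedy by earliest finish: after sorting by end time, pick each interval compatible with the last pick.
By end time: (1,3), (1,4), (4,7), (6,10), (9,11), (11,14), (12,15), (14,16), (17,18), (18,22), (21,23).
Pick (1,3); next start ≥ 3 → (4,7); next start ≥ 7 → (9,11); next start ≥ 11 → (11,14); next start ≥ 14 → (14,16); next start ≥ 16 → (17,18); next start ≥ 18 → (18,22).
Selected 7 broadcasts.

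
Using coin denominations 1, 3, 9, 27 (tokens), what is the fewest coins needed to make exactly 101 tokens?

7

Greedy: take as many of the largest coin as possible, then repeat with the remainder.
101 − 3×27→20 − 2×9→2 − 2×1→0
Total coins = 3 + 2 + 2 = 7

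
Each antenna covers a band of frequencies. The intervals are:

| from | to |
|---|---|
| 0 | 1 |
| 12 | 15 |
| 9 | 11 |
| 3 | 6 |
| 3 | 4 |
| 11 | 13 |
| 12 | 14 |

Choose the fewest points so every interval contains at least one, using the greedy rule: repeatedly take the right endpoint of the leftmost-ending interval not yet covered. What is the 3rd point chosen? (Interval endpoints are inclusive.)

11

Process intervals by earliest right end; each time one isn't hit yet, stab at its right endpoint.
Sorted: [0,1] [3,4] [3,6] [9,11] [11,13] [12,14] [12,15]
{[0,1]} hit by 1; {[3,4],[3,6]} hit by 4; {[9,11],[11,13]} hit by 11; {[12,14],[12,15]} hit by 14.
Points: 1, 4, 11, 14 (4 total).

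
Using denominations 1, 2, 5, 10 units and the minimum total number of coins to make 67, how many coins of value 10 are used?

6

Use the largest denomination that fits, subtract, and repeat.
67 − 6×10→7 − 1×5→2 − 1×2→0
Count of 10: 6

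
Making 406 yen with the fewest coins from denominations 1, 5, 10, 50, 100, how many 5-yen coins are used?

Use the largest denomination that fits, subtract, and repeat.
406 − 4×100→6 − 1×5→1 − 1×1→0
Count of 5: 1

1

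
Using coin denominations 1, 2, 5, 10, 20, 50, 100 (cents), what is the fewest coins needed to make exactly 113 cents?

113 = 1×100 + 1×10 + 1×2 + 1×1
Total coins = 1 + 1 + 1 + 1 = 4

4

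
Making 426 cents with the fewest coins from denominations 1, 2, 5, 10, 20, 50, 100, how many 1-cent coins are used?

1

Greedy: take as many of the largest coin as possible, then repeat with the remainder.
426 = 4×100 + 1×20 + 1×5 + 1×1
Count of 1: 1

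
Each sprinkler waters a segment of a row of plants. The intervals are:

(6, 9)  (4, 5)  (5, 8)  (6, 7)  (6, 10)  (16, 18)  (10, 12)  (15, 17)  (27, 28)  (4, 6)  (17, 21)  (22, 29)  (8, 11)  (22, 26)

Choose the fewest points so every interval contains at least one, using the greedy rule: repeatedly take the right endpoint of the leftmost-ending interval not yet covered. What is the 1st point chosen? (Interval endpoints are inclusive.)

Sort by right endpoint; whenever an interval is uncovered, place a point at its right end.
By right end: [4,5]  [4,6]  [6,7]  [5,8]  [6,9]  [6,10]  [8,11]  [10,12]  [15,17]  [16,18]  [17,21]  [22,26]  [27,28]  [22,29]
[4,5] uncovered → point at 5; [6,7] uncovered → point at 7; [8,11] uncovered → point at 11; [15,17] uncovered → point at 17; [22,26] uncovered → point at 26; [27,28] uncovered → point at 28.
Points: 5, 7, 11, 17, 26, 28 (6 total).

5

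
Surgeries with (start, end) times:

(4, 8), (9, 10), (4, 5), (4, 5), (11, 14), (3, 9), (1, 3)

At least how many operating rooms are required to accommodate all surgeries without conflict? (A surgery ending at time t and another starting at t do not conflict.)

Count concurrent intervals with a sweep; the peak is the room count.
Events (time:±→running): 1:+→1 3:-→0 3:+→1 4:+→2 4:+→3 4:+→4 … peak 4.

4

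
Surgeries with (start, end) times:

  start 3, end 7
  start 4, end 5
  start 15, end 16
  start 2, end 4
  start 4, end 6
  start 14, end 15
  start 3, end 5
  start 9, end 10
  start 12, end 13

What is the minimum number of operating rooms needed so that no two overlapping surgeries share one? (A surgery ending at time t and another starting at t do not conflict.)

Events (time:±→running): 2:+→1 3:+→2 3:+→3 4:-→2 4:+→3 4:+→4 … peak 4.

4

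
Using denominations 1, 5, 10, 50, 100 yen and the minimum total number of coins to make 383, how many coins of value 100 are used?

Greedy: take as many of the largest coin as possible, then repeat with the remainder.
383 = 3×100 + 1×50 + 3×10 + 3×1
Count of 100: 3

3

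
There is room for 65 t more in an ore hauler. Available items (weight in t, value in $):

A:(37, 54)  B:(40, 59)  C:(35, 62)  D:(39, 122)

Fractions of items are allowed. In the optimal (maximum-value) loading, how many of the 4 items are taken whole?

Sort by value per unit weight and fill in that order.
Ratios (sorted): D 3.13, C 1.77, B 1.48, A 1.46
take D (39 @ 122); take 26/35 of C → 46.06. Capacity used 65/65.
1 item(s) taken whole; one partial (take 26/35 of C).

1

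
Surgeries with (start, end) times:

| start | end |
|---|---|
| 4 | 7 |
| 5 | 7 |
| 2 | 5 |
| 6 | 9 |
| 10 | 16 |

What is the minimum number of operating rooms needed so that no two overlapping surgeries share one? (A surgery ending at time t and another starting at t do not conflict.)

Events (time:±→running): 2:+→1 4:+→2 5:-→1 5:+→2 6:+→3 … peak 3.

3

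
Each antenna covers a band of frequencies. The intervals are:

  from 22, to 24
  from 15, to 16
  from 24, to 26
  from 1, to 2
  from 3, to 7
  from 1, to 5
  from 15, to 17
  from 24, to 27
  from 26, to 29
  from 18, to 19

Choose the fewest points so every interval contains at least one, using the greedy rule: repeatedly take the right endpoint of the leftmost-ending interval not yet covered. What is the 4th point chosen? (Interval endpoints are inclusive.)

Sorted: [1,2] [1,5] [3,7] [15,16] [15,17] [18,19] [22,24] [24,26] [24,27] [26,29]
{[1,2],[1,5]} hit by 2; {[3,7]} hit by 7; {[15,16],[15,17]} hit by 16; {[18,19]} hit by 19; {[22,24],[24,26],[24,27]} hit by 24; {[26,29]} hit by 29.
Points: 2, 7, 16, 19, 24, 29 (6 total).

19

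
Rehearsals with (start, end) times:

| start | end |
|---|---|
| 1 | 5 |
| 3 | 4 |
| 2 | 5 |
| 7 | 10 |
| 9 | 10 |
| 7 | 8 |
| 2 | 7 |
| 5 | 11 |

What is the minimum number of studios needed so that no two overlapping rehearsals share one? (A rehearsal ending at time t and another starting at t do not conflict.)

Count concurrent intervals with a sweep; the peak is the room count.
starts: [1, 2, 2, 3, 5, 7, 7, 9]
ends:   [4, 5, 5, 7, 8, 10, 10, 11]
s1→1 s2→2 s2→3 s3→4  — peak 4.

4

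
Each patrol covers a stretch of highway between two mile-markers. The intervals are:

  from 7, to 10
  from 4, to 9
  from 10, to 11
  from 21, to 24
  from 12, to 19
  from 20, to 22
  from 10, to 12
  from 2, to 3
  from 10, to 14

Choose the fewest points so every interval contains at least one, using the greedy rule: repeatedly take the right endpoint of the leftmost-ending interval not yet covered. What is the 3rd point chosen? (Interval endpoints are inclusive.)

Sort by right endpoint; whenever an interval is uncovered, place a point at its right end.
Sorted: [2,3] [4,9] [7,10] [10,11] [10,12] [10,14] [12,19] [20,22] [21,24]
{[2,3]} hit by 3; {[4,9],[7,10]} hit by 9; {[10,11],[10,12],[10,14]} hit by 11; {[12,19]} hit by 19; {[20,22],[21,24]} hit by 22.
Points: 3, 9, 11, 19, 22 (5 total).

11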